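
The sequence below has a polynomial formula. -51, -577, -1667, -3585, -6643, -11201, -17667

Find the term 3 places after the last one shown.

Δ: -526 , -1090 , -1918 , -3058 , -4558 , -6466
Δ²: -564 , -828 , -1140 , -1500 , -1908
Δ³: -264 , -312 , -360 , -408
Δ⁴: -48 , -48 , -48
Constant fourth difference = -48, so extend:
-408 − 48 = -456;  -1908 − 456 = -2364;  -6466 − 2364 = -8830;  -17667 − 8830 = -26497
-456 − 48 = -504;  -2364 − 504 = -2868;  -8830 − 2868 = -11698;  -26497 − 11698 = -38195
-504 − 48 = -552;  -2868 − 552 = -3420;  -11698 − 3420 = -15118;  -38195 − 15118 = -53313

-53313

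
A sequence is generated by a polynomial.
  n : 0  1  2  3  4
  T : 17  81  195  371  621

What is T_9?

3401

Δ: 64 , 114 , 176 , 250
Δ²: 50 , 62 , 74
Δ³: 12 , 12
The third differences are constant (12).
74 + 12 = 86;  250 + 86 = 336;  621 + 336 = 957
86 + 12 = 98;  336 + 98 = 434;  957 + 434 = 1391
98 + 12 = 110;  434 + 110 = 544;  1391 + 544 = 1935
110 + 12 = 122;  544 + 122 = 666;  1935 + 666 = 2601
122 + 12 = 134;  666 + 134 = 800;  2601 + 800 = 3401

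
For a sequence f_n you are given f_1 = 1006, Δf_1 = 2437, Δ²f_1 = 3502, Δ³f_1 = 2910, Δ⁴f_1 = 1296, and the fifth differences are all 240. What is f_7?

147238

Build the table forward from the leading diagonal:
D5: 240, 240, 240, 240, 240, 240, 240
D4: 1296, 1536, 1776, 2016, 2256, 2496, 2736
D3: 2910, 4206, 5742, 7518, 9534, 11790, 14286
D2: 3502, 6412, 10618, 16360, 23878, 33412, 45202
D1: 2437, 5939, 12351, 22969, 39329, 63207, 96619
f: 1006, 3443, 9382, 21733, 44702, 84031, 147238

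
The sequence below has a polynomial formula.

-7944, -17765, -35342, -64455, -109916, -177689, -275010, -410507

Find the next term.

-594320

-9821 , -17577 , -29113 , -45461 , -67773 , -97321 , -135497
-7756 , -11536 , -16348 , -22312 , -29548 , -38176
-3780 , -4812 , -5964 , -7236 , -8628
-1032 , -1152 , -1272 , -1392
-120 , -120 , -120
Constant fifth difference = -120, so extend:
-1392 − 120 = -1512;  -8628 − 1512 = -10140;  -38176 − 10140 = -48316;  -135497 − 48316 = -183813;  -410507 − 183813 = -594320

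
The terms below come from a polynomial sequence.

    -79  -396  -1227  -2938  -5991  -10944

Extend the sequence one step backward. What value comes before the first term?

-6

D1: -317, -831, -1711, -3053, -4953
D2: -514, -880, -1342, -1900
D3: -366, -462, -558
D4: -96, -96
The fourth differences are constant at -96.
Work back: -366 + 96 = -270;  -514 + 270 = -244;  -317 + 244 = -73;  -79 + 73 = -6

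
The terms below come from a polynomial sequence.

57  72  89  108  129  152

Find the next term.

177

15 , 17 , 19 , 21 , 23
2 , 2 , 2 , 2
Constant second difference = 2, so extend:
23 + 2 = 25;  152 + 25 = 177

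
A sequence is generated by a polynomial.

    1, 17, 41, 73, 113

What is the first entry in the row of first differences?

D1: 16, 24, 32, 40
D2: 8, 8, 8

16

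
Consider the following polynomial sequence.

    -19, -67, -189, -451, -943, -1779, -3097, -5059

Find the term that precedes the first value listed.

-3

First differences: -48  -122  -262  -492  -836  -1318  -1962
Second differences: -74  -140  -230  -344  -482  -644
Third differences: -66  -90  -114  -138  -162
Fourth differences: -24  -24  -24  -24
The fourth differences are constant at -24.
Work back: -66 + 24 = -42;  -74 + 42 = -32;  -48 + 32 = -16;  -19 + 16 = -3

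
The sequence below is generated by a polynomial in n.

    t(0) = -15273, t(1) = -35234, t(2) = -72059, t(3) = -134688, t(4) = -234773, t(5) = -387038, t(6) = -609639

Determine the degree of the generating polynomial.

D1: -19961, -36825, -62629, -100085, -152265, -222601
D2: -16864, -25804, -37456, -52180, -70336
D3: -8940, -11652, -14724, -18156
D4: -2712, -3072, -3432
D5: -360, -360
The fifth differences are constant, so the polynomial has degree 5.

5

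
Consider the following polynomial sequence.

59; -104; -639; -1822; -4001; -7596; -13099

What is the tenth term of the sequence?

-47056

-163  -535  -1183  -2179  -3595  -5503
-372  -648  -996  -1416  -1908
-276  -348  -420  -492
-72  -72  -72
Constant fourth difference = -72, so extend:
-492 − 72 = -564;  -1908 − 564 = -2472;  -5503 − 2472 = -7975;  -13099 − 7975 = -21074
-564 − 72 = -636;  -2472 − 636 = -3108;  -7975 − 3108 = -11083;  -21074 − 11083 = -32157
-636 − 72 = -708;  -3108 − 708 = -3816;  -11083 − 3816 = -14899;  -32157 − 14899 = -47056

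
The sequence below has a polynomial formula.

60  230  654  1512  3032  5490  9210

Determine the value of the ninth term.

170, 424, 858, 1520, 2458, 3720
254, 434, 662, 938, 1262
180, 228, 276, 324
48, 48, 48
The fourth differences are constant (48).
324 + 48 = 372;  1262 + 372 = 1634;  3720 + 1634 = 5354;  9210 + 5354 = 14564
372 + 48 = 420;  1634 + 420 = 2054;  5354 + 2054 = 7408;  14564 + 7408 = 21972

21972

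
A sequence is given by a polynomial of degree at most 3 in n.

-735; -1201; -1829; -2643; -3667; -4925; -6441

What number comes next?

-8239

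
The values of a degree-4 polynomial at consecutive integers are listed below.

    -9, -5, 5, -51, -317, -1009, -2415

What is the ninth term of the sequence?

First differences: 4, 10, -56, -266, -692, -1406
Second differences: 6, -66, -210, -426, -714
Third differences: -72, -144, -216, -288
Fourth differences: -72, -72, -72
The fourth differences are constant (-72).
-288 − 72 = -360;  -714 − 360 = -1074;  -1406 − 1074 = -2480;  -2415 − 2480 = -4895
-360 − 72 = -432;  -1074 − 432 = -1506;  -2480 − 1506 = -3986;  -4895 − 3986 = -8881

-8881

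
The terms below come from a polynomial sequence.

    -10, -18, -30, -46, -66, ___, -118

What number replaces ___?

Using the first 5 terms:
Δ: -8  -12  -16  -20
Δ²: -4  -4  -4
Constant second difference = -4.
Extend forward: -20 − 4 = -24;  -66 − 24 = -90

-90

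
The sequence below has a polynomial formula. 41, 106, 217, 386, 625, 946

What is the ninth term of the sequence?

2521

D1: 65, 111, 169, 239, 321
D2: 46, 58, 70, 82
D3: 12, 12, 12
The third differences are constant (12).
82 + 12 = 94;  321 + 94 = 415;  946 + 415 = 1361
94 + 12 = 106;  415 + 106 = 521;  1361 + 521 = 1882
106 + 12 = 118;  521 + 118 = 639;  1882 + 639 = 2521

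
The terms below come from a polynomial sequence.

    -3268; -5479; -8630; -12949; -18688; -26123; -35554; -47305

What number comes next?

-61724

-2211, -3151, -4319, -5739, -7435, -9431, -11751
-940, -1168, -1420, -1696, -1996, -2320
-228, -252, -276, -300, -324
-24, -24, -24, -24
Fourth differences constant at -24.
-324 − 24 = -348;  -2320 − 348 = -2668;  -11751 − 2668 = -14419;  -47305 − 14419 = -61724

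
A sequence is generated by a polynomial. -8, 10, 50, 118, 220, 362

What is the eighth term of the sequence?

790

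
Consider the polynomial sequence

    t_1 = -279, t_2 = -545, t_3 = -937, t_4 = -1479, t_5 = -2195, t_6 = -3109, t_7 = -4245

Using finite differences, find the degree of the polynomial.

3

D1: -266, -392, -542, -716, -914, -1136
D2: -126, -150, -174, -198, -222
D3: -24, -24, -24, -24
The third differences are constant, so the polynomial has degree 3.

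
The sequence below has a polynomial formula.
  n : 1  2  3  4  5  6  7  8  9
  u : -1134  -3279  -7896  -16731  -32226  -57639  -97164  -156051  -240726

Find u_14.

-1373271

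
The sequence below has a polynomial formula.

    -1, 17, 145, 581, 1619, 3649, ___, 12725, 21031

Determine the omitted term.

Using the first 6 terms:
Δ: 18, 128, 436, 1038, 2030
Δ²: 110, 308, 602, 992
Δ³: 198, 294, 390
Δ⁴: 96, 96
Constant fourth difference = 96.
Extend forward: 390 + 96 = 486;  992 + 486 = 1478;  2030 + 1478 = 3508;  3649 + 3508 = 7157

7157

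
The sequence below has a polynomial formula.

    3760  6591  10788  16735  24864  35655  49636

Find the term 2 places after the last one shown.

Δ: 2831  4197  5947  8129  10791  13981
Δ²: 1366  1750  2182  2662  3190
Δ³: 384  432  480  528
Δ⁴: 48  48  48
Fourth differences constant at 48.
528 + 48 = 576;  3190 + 576 = 3766;  13981 + 3766 = 17747;  49636 + 17747 = 67383
576 + 48 = 624;  3766 + 624 = 4390;  17747 + 4390 = 22137;  67383 + 22137 = 89520

89520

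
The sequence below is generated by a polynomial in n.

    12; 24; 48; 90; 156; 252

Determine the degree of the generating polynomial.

3

12, 24, 42, 66, 96
12, 18, 24, 30
6, 6, 6
The third differences are constant, so the polynomial has degree 3.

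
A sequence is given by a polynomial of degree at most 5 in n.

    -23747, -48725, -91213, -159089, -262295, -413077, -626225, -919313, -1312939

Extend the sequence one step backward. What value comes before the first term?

-10225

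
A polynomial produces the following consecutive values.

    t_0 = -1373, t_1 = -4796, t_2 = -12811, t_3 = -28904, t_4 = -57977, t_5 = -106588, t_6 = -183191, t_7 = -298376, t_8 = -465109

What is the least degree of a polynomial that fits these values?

5

Δ: -3423, -8015, -16093, -29073, -48611, -76603, -115185, -166733
Δ²: -4592, -8078, -12980, -19538, -27992, -38582, -51548
Δ³: -3486, -4902, -6558, -8454, -10590, -12966
Δ⁴: -1416, -1656, -1896, -2136, -2376
Δ⁵: -240, -240, -240, -240
The fifth differences are constant, so the polynomial has degree 5.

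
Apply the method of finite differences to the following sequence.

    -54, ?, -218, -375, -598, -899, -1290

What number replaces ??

Using the last 5 terms:
D1: -157, -223, -301, -391
D2: -66, -78, -90
D3: -12, -12
Constant third difference = -12.
Extend backward: -66 + 12 = -54;  -157 + 54 = -103;  -218 + 103 = -115

-115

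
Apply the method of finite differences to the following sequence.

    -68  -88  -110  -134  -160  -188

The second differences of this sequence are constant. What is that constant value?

-2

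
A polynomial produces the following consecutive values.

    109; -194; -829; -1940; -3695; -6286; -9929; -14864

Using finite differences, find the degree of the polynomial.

-303, -635, -1111, -1755, -2591, -3643, -4935
-332, -476, -644, -836, -1052, -1292
-144, -168, -192, -216, -240
-24, -24, -24, -24
The fourth differences are constant, so the polynomial has degree 4.

4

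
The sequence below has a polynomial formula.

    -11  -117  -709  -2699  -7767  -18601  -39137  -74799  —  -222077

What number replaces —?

-132739

Using the first 8 terms:
D1: -106, -592, -1990, -5068, -10834, -20536, -35662
D2: -486, -1398, -3078, -5766, -9702, -15126
D3: -912, -1680, -2688, -3936, -5424
D4: -768, -1008, -1248, -1488
D5: -240, -240, -240
Constant fifth difference = -240.
Extend forward: -1488 − 240 = -1728;  -5424 − 1728 = -7152;  -15126 − 7152 = -22278;  -35662 − 22278 = -57940;  -74799 − 57940 = -132739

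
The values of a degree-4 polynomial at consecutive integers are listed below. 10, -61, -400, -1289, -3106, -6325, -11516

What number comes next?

First differences: -71  -339  -889  -1817  -3219  -5191
Second differences: -268  -550  -928  -1402  -1972
Third differences: -282  -378  -474  -570
Fourth differences: -96  -96  -96
Fourth differences constant at -96.
-570 − 96 = -666;  -1972 − 666 = -2638;  -5191 − 2638 = -7829;  -11516 − 7829 = -19345

-19345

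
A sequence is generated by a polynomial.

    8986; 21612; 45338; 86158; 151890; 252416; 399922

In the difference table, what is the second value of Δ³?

D1: 12626, 23726, 40820, 65732, 100526, 147506
D2: 11100, 17094, 24912, 34794, 46980
D3: 5994, 7818, 9882, 12186
D4: 1824, 2064, 2304
D5: 240, 240

7818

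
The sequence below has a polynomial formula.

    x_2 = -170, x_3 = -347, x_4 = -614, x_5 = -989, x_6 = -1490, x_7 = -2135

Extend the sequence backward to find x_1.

-65

D1: -177  -267  -375  -501  -645
D2: -90  -108  -126  -144
D3: -18  -18  -18
The third differences are constant at -18.
Work back: -90 + 18 = -72;  -177 + 72 = -105;  -170 + 105 = -65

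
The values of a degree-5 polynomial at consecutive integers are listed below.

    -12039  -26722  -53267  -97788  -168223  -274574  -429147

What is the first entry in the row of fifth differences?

-240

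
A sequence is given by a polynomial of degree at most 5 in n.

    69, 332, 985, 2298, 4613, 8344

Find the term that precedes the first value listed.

-2

Δ: 263  653  1313  2315  3731
Δ²: 390  660  1002  1416
Δ³: 270  342  414
Δ⁴: 72  72
The fourth differences are constant at 72.
Work back: 270 − 72 = 198;  390 − 198 = 192;  263 − 192 = 71;  69 − 71 = -2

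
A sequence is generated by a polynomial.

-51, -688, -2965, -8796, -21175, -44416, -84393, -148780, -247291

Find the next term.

First differences: -637, -2277, -5831, -12379, -23241, -39977, -64387, -98511
Second differences: -1640, -3554, -6548, -10862, -16736, -24410, -34124
Third differences: -1914, -2994, -4314, -5874, -7674, -9714
Fourth differences: -1080, -1320, -1560, -1800, -2040
Fifth differences: -240, -240, -240, -240
Fifth differences constant at -240.
-2040 − 240 = -2280;  -9714 − 2280 = -11994;  -34124 − 11994 = -46118;  -98511 − 46118 = -144629;  -247291 − 144629 = -391920

-391920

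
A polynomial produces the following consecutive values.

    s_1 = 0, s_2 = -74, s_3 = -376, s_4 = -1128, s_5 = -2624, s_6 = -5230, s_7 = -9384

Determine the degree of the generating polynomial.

4

-74, -302, -752, -1496, -2606, -4154
-228, -450, -744, -1110, -1548
-222, -294, -366, -438
-72, -72, -72
The fourth differences are constant, so the polynomial has degree 4.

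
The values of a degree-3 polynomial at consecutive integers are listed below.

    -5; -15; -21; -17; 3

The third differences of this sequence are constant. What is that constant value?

Δ: -10, -6, 4, 20
Δ²: 4, 10, 16
Δ³: 6, 6

6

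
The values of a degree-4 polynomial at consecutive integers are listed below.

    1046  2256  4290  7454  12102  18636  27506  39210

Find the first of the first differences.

Δ: 1210, 2034, 3164, 4648, 6534, 8870, 11704
Δ²: 824, 1130, 1484, 1886, 2336, 2834
Δ³: 306, 354, 402, 450, 498
Δ⁴: 48, 48, 48, 48

1210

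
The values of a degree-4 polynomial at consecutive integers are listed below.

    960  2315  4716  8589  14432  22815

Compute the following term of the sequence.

D1: 1355 , 2401 , 3873 , 5843 , 8383
D2: 1046 , 1472 , 1970 , 2540
D3: 426 , 498 , 570
D4: 72 , 72
Fourth differences constant at 72.
570 + 72 = 642;  2540 + 642 = 3182;  8383 + 3182 = 11565;  22815 + 11565 = 34380

34380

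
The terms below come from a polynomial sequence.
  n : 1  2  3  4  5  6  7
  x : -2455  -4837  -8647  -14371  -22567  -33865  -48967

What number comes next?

-68647

D1: -2382  -3810  -5724  -8196  -11298  -15102
D2: -1428  -1914  -2472  -3102  -3804
D3: -486  -558  -630  -702
D4: -72  -72  -72
The fourth differences are constant (-72).
-702 − 72 = -774;  -3804 − 774 = -4578;  -15102 − 4578 = -19680;  -48967 − 19680 = -68647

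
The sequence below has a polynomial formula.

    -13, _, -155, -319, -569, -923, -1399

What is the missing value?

Using the last 5 terms:
D1: -164  -250  -354  -476
D2: -86  -104  -122
D3: -18  -18
Constant third difference = -18.
Extend backward: -86 + 18 = -68;  -164 + 68 = -96;  -155 + 96 = -59

-59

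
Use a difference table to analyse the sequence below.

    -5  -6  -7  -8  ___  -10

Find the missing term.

Using the first 4 terms:
-1  -1  -1
Constant first difference = -1.
Extend forward: -8 − 1 = -9

-9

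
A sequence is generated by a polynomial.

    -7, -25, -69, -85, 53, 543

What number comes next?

1655

First differences: -18 , -44 , -16 , 138 , 490
Second differences: -26 , 28 , 154 , 352
Third differences: 54 , 126 , 198
Fourth differences: 72 , 72
The fourth differences are constant (72).
198 + 72 = 270;  352 + 270 = 622;  490 + 622 = 1112;  543 + 1112 = 1655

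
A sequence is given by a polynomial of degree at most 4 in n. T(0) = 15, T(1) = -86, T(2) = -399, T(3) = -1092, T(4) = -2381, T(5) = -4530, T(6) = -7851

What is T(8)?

-19497

Δ: -101  -313  -693  -1289  -2149  -3321
Δ²: -212  -380  -596  -860  -1172
Δ³: -168  -216  -264  -312
Δ⁴: -48  -48  -48
Fourth differences constant at -48.
-312 − 48 = -360;  -1172 − 360 = -1532;  -3321 − 1532 = -4853;  -7851 − 4853 = -12704
-360 − 48 = -408;  -1532 − 408 = -1940;  -4853 − 1940 = -6793;  -12704 − 6793 = -19497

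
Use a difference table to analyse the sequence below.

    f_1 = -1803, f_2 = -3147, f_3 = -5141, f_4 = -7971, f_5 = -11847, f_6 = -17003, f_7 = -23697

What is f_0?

-947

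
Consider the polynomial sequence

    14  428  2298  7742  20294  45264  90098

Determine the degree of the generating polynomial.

5

Δ: 414, 1870, 5444, 12552, 24970, 44834
Δ²: 1456, 3574, 7108, 12418, 19864
Δ³: 2118, 3534, 5310, 7446
Δ⁴: 1416, 1776, 2136
Δ⁵: 360, 360
The fifth differences are constant, so the polynomial has degree 5.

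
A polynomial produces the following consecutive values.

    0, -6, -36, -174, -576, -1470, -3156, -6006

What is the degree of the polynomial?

4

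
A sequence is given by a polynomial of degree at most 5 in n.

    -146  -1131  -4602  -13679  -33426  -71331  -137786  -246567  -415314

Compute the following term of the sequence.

-666011

Δ: -985, -3471, -9077, -19747, -37905, -66455, -108781, -168747
Δ²: -2486, -5606, -10670, -18158, -28550, -42326, -59966
Δ³: -3120, -5064, -7488, -10392, -13776, -17640
Δ⁴: -1944, -2424, -2904, -3384, -3864
Δ⁵: -480, -480, -480, -480
The fifth differences are constant (-480).
-3864 − 480 = -4344;  -17640 − 4344 = -21984;  -59966 − 21984 = -81950;  -168747 − 81950 = -250697;  -415314 − 250697 = -666011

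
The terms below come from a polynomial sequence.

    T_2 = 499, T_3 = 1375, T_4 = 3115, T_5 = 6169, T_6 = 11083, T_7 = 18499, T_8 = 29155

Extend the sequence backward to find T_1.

133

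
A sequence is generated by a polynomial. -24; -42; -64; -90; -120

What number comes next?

-154

D1: -18, -22, -26, -30
D2: -4, -4, -4
The second differences are constant (-4).
-30 − 4 = -34;  -120 − 34 = -154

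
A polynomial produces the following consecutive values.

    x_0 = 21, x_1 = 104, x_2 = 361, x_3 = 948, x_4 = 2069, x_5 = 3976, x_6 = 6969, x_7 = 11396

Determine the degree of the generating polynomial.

Δ: 83, 257, 587, 1121, 1907, 2993, 4427
Δ²: 174, 330, 534, 786, 1086, 1434
Δ³: 156, 204, 252, 300, 348
Δ⁴: 48, 48, 48, 48
The fourth differences are constant, so the polynomial has degree 4.

4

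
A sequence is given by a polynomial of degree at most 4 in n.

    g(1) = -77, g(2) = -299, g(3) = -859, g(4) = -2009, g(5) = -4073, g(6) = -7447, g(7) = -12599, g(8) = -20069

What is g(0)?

First differences: -222  -560  -1150  -2064  -3374  -5152  -7470
Second differences: -338  -590  -914  -1310  -1778  -2318
Third differences: -252  -324  -396  -468  -540
Fourth differences: -72  -72  -72  -72
The fourth differences are constant at -72.
Work back: -252 + 72 = -180;  -338 + 180 = -158;  -222 + 158 = -64;  -77 + 64 = -13

-13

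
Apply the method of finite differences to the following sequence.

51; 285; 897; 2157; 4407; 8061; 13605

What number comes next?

234  612  1260  2250  3654  5544
378  648  990  1404  1890
270  342  414  486
72  72  72
Constant fourth difference = 72, so extend:
486 + 72 = 558;  1890 + 558 = 2448;  5544 + 2448 = 7992;  13605 + 7992 = 21597

21597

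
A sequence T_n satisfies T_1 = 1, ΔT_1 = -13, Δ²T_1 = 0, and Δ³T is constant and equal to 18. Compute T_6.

Build the table forward from the leading diagonal:
Third differences: 18, 18, 18, 18, 18, 18
Second differences: 0, 18, 36, 54, 72, 90
First differences: -13, -13, 5, 41, 95, 167
T: 1, -12, -25, -20, 21, 116

116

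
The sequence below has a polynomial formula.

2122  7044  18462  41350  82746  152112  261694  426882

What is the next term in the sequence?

4922, 11418, 22888, 41396, 69366, 109582, 165188
6496, 11470, 18508, 27970, 40216, 55606
4974, 7038, 9462, 12246, 15390
2064, 2424, 2784, 3144
360, 360, 360
Constant fifth difference = 360, so extend:
3144 + 360 = 3504;  15390 + 3504 = 18894;  55606 + 18894 = 74500;  165188 + 74500 = 239688;  426882 + 239688 = 666570

666570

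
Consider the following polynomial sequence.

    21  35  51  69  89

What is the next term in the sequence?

First differences: 14 , 16 , 18 , 20
Second differences: 2 , 2 , 2
Second differences constant at 2.
20 + 2 = 22;  89 + 22 = 111

111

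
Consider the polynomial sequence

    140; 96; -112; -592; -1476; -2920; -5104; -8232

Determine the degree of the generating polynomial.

-44, -208, -480, -884, -1444, -2184, -3128
-164, -272, -404, -560, -740, -944
-108, -132, -156, -180, -204
-24, -24, -24, -24
The fourth differences are constant, so the polynomial has degree 4.

4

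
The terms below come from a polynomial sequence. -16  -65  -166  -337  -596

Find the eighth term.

First differences: -49 , -101 , -171 , -259
Second differences: -52 , -70 , -88
Third differences: -18 , -18
Third differences constant at -18.
-88 − 18 = -106;  -259 − 106 = -365;  -596 − 365 = -961
-106 − 18 = -124;  -365 − 124 = -489;  -961 − 489 = -1450
-124 − 18 = -142;  -489 − 142 = -631;  -1450 − 631 = -2081

-2081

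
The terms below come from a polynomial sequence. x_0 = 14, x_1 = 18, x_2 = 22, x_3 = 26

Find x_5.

4, 4, 4
First differences constant at 4.
26 + 4 = 30
30 + 4 = 34

34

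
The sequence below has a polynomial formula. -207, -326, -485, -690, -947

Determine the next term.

-1262

Δ: -119  -159  -205  -257
Δ²: -40  -46  -52
Δ³: -6  -6
Third differences constant at -6.
-52 − 6 = -58;  -257 − 58 = -315;  -947 − 315 = -1262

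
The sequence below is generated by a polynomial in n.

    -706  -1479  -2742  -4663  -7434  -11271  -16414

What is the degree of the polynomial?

4

First differences: -773, -1263, -1921, -2771, -3837, -5143
Second differences: -490, -658, -850, -1066, -1306
Third differences: -168, -192, -216, -240
Fourth differences: -24, -24, -24
The fourth differences are constant, so the polynomial has degree 4.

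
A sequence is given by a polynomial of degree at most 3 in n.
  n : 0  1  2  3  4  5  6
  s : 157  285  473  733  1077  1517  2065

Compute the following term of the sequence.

2733

First differences: 128, 188, 260, 344, 440, 548
Second differences: 60, 72, 84, 96, 108
Third differences: 12, 12, 12, 12
The third differences are constant (12).
108 + 12 = 120;  548 + 120 = 668;  2065 + 668 = 2733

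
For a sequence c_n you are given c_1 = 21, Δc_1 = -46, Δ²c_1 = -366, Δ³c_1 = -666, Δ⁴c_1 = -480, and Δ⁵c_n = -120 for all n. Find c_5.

-5503

Build the table forward from the leading diagonal:
Fifth differences: -120  -120  -120  -120  -120
Fourth differences: -480  -600  -720  -840  -960
Third differences: -666  -1146  -1746  -2466  -3306
Second differences: -366  -1032  -2178  -3924  -6390
First differences: -46  -412  -1444  -3622  -7546
c: 21  -25  -437  -1881  -5503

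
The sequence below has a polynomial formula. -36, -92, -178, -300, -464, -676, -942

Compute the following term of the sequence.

First differences: -56  -86  -122  -164  -212  -266
Second differences: -30  -36  -42  -48  -54
Third differences: -6  -6  -6  -6
The third differences are constant (-6).
-54 − 6 = -60;  -266 − 60 = -326;  -942 − 326 = -1268

-1268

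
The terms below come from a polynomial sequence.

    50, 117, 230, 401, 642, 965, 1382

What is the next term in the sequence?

1905

D1: 67  113  171  241  323  417
D2: 46  58  70  82  94
D3: 12  12  12  12
The third differences are constant (12).
94 + 12 = 106;  417 + 106 = 523;  1382 + 523 = 1905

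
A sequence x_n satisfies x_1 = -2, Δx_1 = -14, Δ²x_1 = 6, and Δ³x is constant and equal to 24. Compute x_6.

228

Build the table forward from the leading diagonal:
D3: 24, 24, 24, 24, 24, 24
D2: 6, 30, 54, 78, 102, 126
D1: -14, -8, 22, 76, 154, 256
x: -2, -16, -24, -2, 74, 228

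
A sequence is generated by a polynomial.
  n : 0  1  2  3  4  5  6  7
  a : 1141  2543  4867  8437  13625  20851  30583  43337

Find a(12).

D1: 1402  2324  3570  5188  7226  9732  12754
D2: 922  1246  1618  2038  2506  3022
D3: 324  372  420  468  516
D4: 48  48  48  48
Fourth differences constant at 48.
516 + 48 = 564;  3022 + 564 = 3586;  12754 + 3586 = 16340;  43337 + 16340 = 59677
564 + 48 = 612;  3586 + 612 = 4198;  16340 + 4198 = 20538;  59677 + 20538 = 80215
612 + 48 = 660;  4198 + 660 = 4858;  20538 + 4858 = 25396;  80215 + 25396 = 105611
660 + 48 = 708;  4858 + 708 = 5566;  25396 + 5566 = 30962;  105611 + 30962 = 136573
708 + 48 = 756;  5566 + 756 = 6322;  30962 + 6322 = 37284;  136573 + 37284 = 173857

173857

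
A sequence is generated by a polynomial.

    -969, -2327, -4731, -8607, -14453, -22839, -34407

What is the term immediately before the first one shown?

D1: -1358  -2404  -3876  -5846  -8386  -11568
D2: -1046  -1472  -1970  -2540  -3182
D3: -426  -498  -570  -642
D4: -72  -72  -72
The fourth differences are constant at -72.
Work back: -426 + 72 = -354;  -1046 + 354 = -692;  -1358 + 692 = -666;  -969 + 666 = -303

-303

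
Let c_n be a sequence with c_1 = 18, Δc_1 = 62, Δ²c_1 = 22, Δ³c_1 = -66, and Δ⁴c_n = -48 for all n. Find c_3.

164

Build the table forward from the leading diagonal:
D4: -48, -48, -48
D3: -66, -114, -162
D2: 22, -44, -158
D1: 62, 84, 40
c: 18, 80, 164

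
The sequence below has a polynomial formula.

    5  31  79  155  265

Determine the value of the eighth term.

859

Δ: 26  48  76  110
Δ²: 22  28  34
Δ³: 6  6
Constant third difference = 6, so extend:
34 + 6 = 40;  110 + 40 = 150;  265 + 150 = 415
40 + 6 = 46;  150 + 46 = 196;  415 + 196 = 611
46 + 6 = 52;  196 + 52 = 248;  611 + 248 = 859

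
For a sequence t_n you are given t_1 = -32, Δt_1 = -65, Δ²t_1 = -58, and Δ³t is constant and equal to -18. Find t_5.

-712

Build the table forward from the leading diagonal:
Δ³: -18, -18, -18, -18, -18
Δ²: -58, -76, -94, -112, -130
Δ: -65, -123, -199, -293, -405
t: -32, -97, -220, -419, -712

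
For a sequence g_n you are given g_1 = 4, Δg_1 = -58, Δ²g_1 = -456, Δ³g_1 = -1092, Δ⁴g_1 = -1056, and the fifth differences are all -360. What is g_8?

-92718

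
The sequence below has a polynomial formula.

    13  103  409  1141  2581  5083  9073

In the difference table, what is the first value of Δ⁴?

Δ: 90, 306, 732, 1440, 2502, 3990
Δ²: 216, 426, 708, 1062, 1488
Δ³: 210, 282, 354, 426
Δ⁴: 72, 72, 72

72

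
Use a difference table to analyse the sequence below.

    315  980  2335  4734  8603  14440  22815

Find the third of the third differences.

498

D1: 665, 1355, 2399, 3869, 5837, 8375
D2: 690, 1044, 1470, 1968, 2538
D3: 354, 426, 498, 570
D4: 72, 72, 72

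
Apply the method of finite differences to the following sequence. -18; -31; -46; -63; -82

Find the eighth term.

-13 , -15 , -17 , -19
-2 , -2 , -2
The second differences are constant (-2).
-19 − 2 = -21;  -82 − 21 = -103
-21 − 2 = -23;  -103 − 23 = -126
-23 − 2 = -25;  -126 − 25 = -151

-151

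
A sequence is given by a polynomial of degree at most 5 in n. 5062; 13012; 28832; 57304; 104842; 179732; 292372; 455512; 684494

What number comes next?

7950, 15820, 28472, 47538, 74890, 112640, 163140, 228982
7870, 12652, 19066, 27352, 37750, 50500, 65842
4782, 6414, 8286, 10398, 12750, 15342
1632, 1872, 2112, 2352, 2592
240, 240, 240, 240
The fifth differences are constant (240).
2592 + 240 = 2832;  15342 + 2832 = 18174;  65842 + 18174 = 84016;  228982 + 84016 = 312998;  684494 + 312998 = 997492

997492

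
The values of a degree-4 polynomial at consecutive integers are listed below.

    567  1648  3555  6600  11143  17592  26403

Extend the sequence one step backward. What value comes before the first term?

1081  1907  3045  4543  6449  8811
826  1138  1498  1906  2362
312  360  408  456
48  48  48
The fourth differences are constant at 48.
Work back: 312 − 48 = 264;  826 − 264 = 562;  1081 − 562 = 519;  567 − 519 = 48

48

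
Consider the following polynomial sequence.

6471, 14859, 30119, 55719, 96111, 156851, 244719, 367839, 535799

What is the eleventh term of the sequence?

1052631

Δ: 8388 , 15260 , 25600 , 40392 , 60740 , 87868 , 123120 , 167960
Δ²: 6872 , 10340 , 14792 , 20348 , 27128 , 35252 , 44840
Δ³: 3468 , 4452 , 5556 , 6780 , 8124 , 9588
Δ⁴: 984 , 1104 , 1224 , 1344 , 1464
Δ⁵: 120 , 120 , 120 , 120
Fifth differences constant at 120.
1464 + 120 = 1584;  9588 + 1584 = 11172;  44840 + 11172 = 56012;  167960 + 56012 = 223972;  535799 + 223972 = 759771
1584 + 120 = 1704;  11172 + 1704 = 12876;  56012 + 12876 = 68888;  223972 + 68888 = 292860;  759771 + 292860 = 1052631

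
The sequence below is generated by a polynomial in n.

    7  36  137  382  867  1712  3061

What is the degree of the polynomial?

Δ: 29, 101, 245, 485, 845, 1349
Δ²: 72, 144, 240, 360, 504
Δ³: 72, 96, 120, 144
Δ⁴: 24, 24, 24
The fourth differences are constant, so the polynomial has degree 4.

4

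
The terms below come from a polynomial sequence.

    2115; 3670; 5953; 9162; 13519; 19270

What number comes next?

First differences: 1555, 2283, 3209, 4357, 5751
Second differences: 728, 926, 1148, 1394
Third differences: 198, 222, 246
Fourth differences: 24, 24
The fourth differences are constant (24).
246 + 24 = 270;  1394 + 270 = 1664;  5751 + 1664 = 7415;  19270 + 7415 = 26685

26685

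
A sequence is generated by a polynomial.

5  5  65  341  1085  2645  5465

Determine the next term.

10085

Δ: 0, 60, 276, 744, 1560, 2820
Δ²: 60, 216, 468, 816, 1260
Δ³: 156, 252, 348, 444
Δ⁴: 96, 96, 96
Fourth differences constant at 96.
444 + 96 = 540;  1260 + 540 = 1800;  2820 + 1800 = 4620;  5465 + 4620 = 10085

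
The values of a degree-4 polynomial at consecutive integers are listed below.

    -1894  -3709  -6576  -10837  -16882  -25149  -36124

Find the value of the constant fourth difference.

-48

Δ: -1815, -2867, -4261, -6045, -8267, -10975
Δ²: -1052, -1394, -1784, -2222, -2708
Δ³: -342, -390, -438, -486
Δ⁴: -48, -48, -48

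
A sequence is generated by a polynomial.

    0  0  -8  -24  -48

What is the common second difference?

D1: 0, -8, -16, -24
D2: -8, -8, -8

-8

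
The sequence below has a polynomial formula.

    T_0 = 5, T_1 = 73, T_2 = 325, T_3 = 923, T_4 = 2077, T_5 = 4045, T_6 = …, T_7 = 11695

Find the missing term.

7133

Using the first 6 terms:
Δ: 68  252  598  1154  1968
Δ²: 184  346  556  814
Δ³: 162  210  258
Δ⁴: 48  48
Constant fourth difference = 48.
Extend forward: 258 + 48 = 306;  814 + 306 = 1120;  1968 + 1120 = 3088;  4045 + 3088 = 7133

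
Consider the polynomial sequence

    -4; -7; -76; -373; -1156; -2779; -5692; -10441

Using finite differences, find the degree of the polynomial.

4

First differences: -3, -69, -297, -783, -1623, -2913, -4749
Second differences: -66, -228, -486, -840, -1290, -1836
Third differences: -162, -258, -354, -450, -546
Fourth differences: -96, -96, -96, -96
The fourth differences are constant, so the polynomial has degree 4.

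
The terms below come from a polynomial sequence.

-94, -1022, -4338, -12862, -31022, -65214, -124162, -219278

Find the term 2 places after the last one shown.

D1: -928 , -3316 , -8524 , -18160 , -34192 , -58948 , -95116
D2: -2388 , -5208 , -9636 , -16032 , -24756 , -36168
D3: -2820 , -4428 , -6396 , -8724 , -11412
D4: -1608 , -1968 , -2328 , -2688
D5: -360 , -360 , -360
The fifth differences are constant (-360).
-2688 − 360 = -3048;  -11412 − 3048 = -14460;  -36168 − 14460 = -50628;  -95116 − 50628 = -145744;  -219278 − 145744 = -365022
-3048 − 360 = -3408;  -14460 − 3408 = -17868;  -50628 − 17868 = -68496;  -145744 − 68496 = -214240;  -365022 − 214240 = -579262

-579262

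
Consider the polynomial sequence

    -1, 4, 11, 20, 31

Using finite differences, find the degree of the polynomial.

2

Δ: 5, 7, 9, 11
Δ²: 2, 2, 2
The second differences are constant, so the polynomial has degree 2.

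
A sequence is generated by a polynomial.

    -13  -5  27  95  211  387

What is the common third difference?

12

Δ: 8, 32, 68, 116, 176
Δ²: 24, 36, 48, 60
Δ³: 12, 12, 12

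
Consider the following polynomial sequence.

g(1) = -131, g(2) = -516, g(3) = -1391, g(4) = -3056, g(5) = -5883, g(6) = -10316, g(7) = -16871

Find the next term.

-385  -875  -1665  -2827  -4433  -6555
-490  -790  -1162  -1606  -2122
-300  -372  -444  -516
-72  -72  -72
Constant fourth difference = -72, so extend:
-516 − 72 = -588;  -2122 − 588 = -2710;  -6555 − 2710 = -9265;  -16871 − 9265 = -26136

-26136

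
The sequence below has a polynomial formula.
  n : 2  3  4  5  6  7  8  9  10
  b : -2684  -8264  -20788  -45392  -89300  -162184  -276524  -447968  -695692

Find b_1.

Δ: -5580  -12524  -24604  -43908  -72884  -114340  -171444  -247724
Δ²: -6944  -12080  -19304  -28976  -41456  -57104  -76280
Δ³: -5136  -7224  -9672  -12480  -15648  -19176
Δ⁴: -2088  -2448  -2808  -3168  -3528
Δ⁵: -360  -360  -360  -360
The fifth differences are constant at -360.
Work back: -2088 + 360 = -1728;  -5136 + 1728 = -3408;  -6944 + 3408 = -3536;  -5580 + 3536 = -2044;  -2684 + 2044 = -640

-640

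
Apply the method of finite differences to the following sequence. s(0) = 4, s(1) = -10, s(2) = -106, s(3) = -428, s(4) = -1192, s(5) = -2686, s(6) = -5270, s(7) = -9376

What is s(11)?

-14 , -96 , -322 , -764 , -1494 , -2584 , -4106
-82 , -226 , -442 , -730 , -1090 , -1522
-144 , -216 , -288 , -360 , -432
-72 , -72 , -72 , -72
The fourth differences are constant (-72).
-432 − 72 = -504;  -1522 − 504 = -2026;  -4106 − 2026 = -6132;  -9376 − 6132 = -15508
-504 − 72 = -576;  -2026 − 576 = -2602;  -6132 − 2602 = -8734;  -15508 − 8734 = -24242
-576 − 72 = -648;  -2602 − 648 = -3250;  -8734 − 3250 = -11984;  -24242 − 11984 = -36226
-648 − 72 = -720;  -3250 − 720 = -3970;  -11984 − 3970 = -15954;  -36226 − 15954 = -52180

-52180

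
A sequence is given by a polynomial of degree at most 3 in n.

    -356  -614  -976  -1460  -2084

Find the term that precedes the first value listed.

-184

First differences: -258  -362  -484  -624
Second differences: -104  -122  -140
Third differences: -18  -18
The third differences are constant at -18.
Work back: -104 + 18 = -86;  -258 + 86 = -172;  -356 + 172 = -184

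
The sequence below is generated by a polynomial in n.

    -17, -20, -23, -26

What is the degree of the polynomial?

1

Δ: -3, -3, -3
The first differences are constant, so the polynomial has degree 1.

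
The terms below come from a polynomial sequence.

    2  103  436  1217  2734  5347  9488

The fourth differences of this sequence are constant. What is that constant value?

72

Δ: 101, 333, 781, 1517, 2613, 4141
Δ²: 232, 448, 736, 1096, 1528
Δ³: 216, 288, 360, 432
Δ⁴: 72, 72, 72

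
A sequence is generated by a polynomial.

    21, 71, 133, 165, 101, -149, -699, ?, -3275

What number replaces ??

-1687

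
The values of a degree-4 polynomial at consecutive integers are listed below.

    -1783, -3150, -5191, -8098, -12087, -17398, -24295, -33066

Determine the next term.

-44023

First differences: -1367, -2041, -2907, -3989, -5311, -6897, -8771
Second differences: -674, -866, -1082, -1322, -1586, -1874
Third differences: -192, -216, -240, -264, -288
Fourth differences: -24, -24, -24, -24
Constant fourth difference = -24, so extend:
-288 − 24 = -312;  -1874 − 312 = -2186;  -8771 − 2186 = -10957;  -33066 − 10957 = -44023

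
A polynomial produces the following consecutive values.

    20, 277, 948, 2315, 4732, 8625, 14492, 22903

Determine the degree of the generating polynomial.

257, 671, 1367, 2417, 3893, 5867, 8411
414, 696, 1050, 1476, 1974, 2544
282, 354, 426, 498, 570
72, 72, 72, 72
The fourth differences are constant, so the polynomial has degree 4.

4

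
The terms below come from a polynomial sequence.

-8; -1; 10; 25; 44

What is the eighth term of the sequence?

First differences: 7, 11, 15, 19
Second differences: 4, 4, 4
Second differences constant at 4.
19 + 4 = 23;  44 + 23 = 67
23 + 4 = 27;  67 + 27 = 94
27 + 4 = 31;  94 + 31 = 125

125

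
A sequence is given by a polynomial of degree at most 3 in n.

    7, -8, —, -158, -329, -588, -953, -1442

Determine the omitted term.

Using the last 5 terms:
D1: -171, -259, -365, -489
D2: -88, -106, -124
D3: -18, -18
Constant third difference = -18.
Extend backward: -88 + 18 = -70;  -171 + 70 = -101;  -158 + 101 = -57

-57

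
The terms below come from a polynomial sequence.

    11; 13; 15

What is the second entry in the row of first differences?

2

First differences: 2, 2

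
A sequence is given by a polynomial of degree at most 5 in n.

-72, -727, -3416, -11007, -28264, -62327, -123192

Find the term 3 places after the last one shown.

-619479

-655, -2689, -7591, -17257, -34063, -60865
-2034, -4902, -9666, -16806, -26802
-2868, -4764, -7140, -9996
-1896, -2376, -2856
-480, -480
Constant fifth difference = -480, so extend:
-2856 − 480 = -3336;  -9996 − 3336 = -13332;  -26802 − 13332 = -40134;  -60865 − 40134 = -100999;  -123192 − 100999 = -224191
-3336 − 480 = -3816;  -13332 − 3816 = -17148;  -40134 − 17148 = -57282;  -100999 − 57282 = -158281;  -224191 − 158281 = -382472
-3816 − 480 = -4296;  -17148 − 4296 = -21444;  -57282 − 21444 = -78726;  -158281 − 78726 = -237007;  -382472 − 237007 = -619479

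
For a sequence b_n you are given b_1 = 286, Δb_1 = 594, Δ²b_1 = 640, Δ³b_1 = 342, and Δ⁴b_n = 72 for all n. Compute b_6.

13436

Build the table forward from the leading diagonal:
Δ⁴: 72  72  72  72  72  72
Δ³: 342  414  486  558  630  702
Δ²: 640  982  1396  1882  2440  3070
Δ: 594  1234  2216  3612  5494  7934
b: 286  880  2114  4330  7942  13436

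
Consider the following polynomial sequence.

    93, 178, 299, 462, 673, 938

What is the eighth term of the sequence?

1654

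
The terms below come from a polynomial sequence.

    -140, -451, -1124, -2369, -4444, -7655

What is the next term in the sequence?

-12356

Δ: -311  -673  -1245  -2075  -3211
Δ²: -362  -572  -830  -1136
Δ³: -210  -258  -306
Δ⁴: -48  -48
Constant fourth difference = -48, so extend:
-306 − 48 = -354;  -1136 − 354 = -1490;  -3211 − 1490 = -4701;  -7655 − 4701 = -12356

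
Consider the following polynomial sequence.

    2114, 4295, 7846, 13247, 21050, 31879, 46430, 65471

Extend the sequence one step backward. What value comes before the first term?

D1: 2181  3551  5401  7803  10829  14551  19041
D2: 1370  1850  2402  3026  3722  4490
D3: 480  552  624  696  768
D4: 72  72  72  72
The fourth differences are constant at 72.
Work back: 480 − 72 = 408;  1370 − 408 = 962;  2181 − 962 = 1219;  2114 − 1219 = 895

895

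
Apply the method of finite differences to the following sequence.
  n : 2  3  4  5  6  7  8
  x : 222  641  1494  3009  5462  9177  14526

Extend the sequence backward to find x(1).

57

First differences: 419, 853, 1515, 2453, 3715, 5349
Second differences: 434, 662, 938, 1262, 1634
Third differences: 228, 276, 324, 372
Fourth differences: 48, 48, 48
The fourth differences are constant at 48.
Work back: 228 − 48 = 180;  434 − 180 = 254;  419 − 254 = 165;  222 − 165 = 57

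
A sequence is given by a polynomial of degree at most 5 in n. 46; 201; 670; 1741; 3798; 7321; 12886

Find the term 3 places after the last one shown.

155, 469, 1071, 2057, 3523, 5565
314, 602, 986, 1466, 2042
288, 384, 480, 576
96, 96, 96
Constant fourth difference = 96, so extend:
576 + 96 = 672;  2042 + 672 = 2714;  5565 + 2714 = 8279;  12886 + 8279 = 21165
672 + 96 = 768;  2714 + 768 = 3482;  8279 + 3482 = 11761;  21165 + 11761 = 32926
768 + 96 = 864;  3482 + 864 = 4346;  11761 + 4346 = 16107;  32926 + 16107 = 49033

49033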